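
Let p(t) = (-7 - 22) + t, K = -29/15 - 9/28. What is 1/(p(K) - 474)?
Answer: -420/212207 ≈ -0.0019792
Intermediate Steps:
K = -947/420 (K = -29*1/15 - 9*1/28 = -29/15 - 9/28 = -947/420 ≈ -2.2548)
p(t) = -29 + t
1/(p(K) - 474) = 1/((-29 - 947/420) - 474) = 1/(-13127/420 - 474) = 1/(-212207/420) = -420/212207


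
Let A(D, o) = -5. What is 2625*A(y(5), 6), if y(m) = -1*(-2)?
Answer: -13125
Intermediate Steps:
y(m) = 2
2625*A(y(5), 6) = 2625*(-5) = -13125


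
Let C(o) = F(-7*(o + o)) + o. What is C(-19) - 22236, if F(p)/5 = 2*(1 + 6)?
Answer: -22185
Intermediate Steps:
F(p) = 70 (F(p) = 5*(2*(1 + 6)) = 5*(2*7) = 5*14 = 70)
C(o) = 70 + o
C(-19) - 22236 = (70 - 19) - 22236 = 51 - 22236 = -22185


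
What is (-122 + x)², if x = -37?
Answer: 25281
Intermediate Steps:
(-122 + x)² = (-122 - 37)² = (-159)² = 25281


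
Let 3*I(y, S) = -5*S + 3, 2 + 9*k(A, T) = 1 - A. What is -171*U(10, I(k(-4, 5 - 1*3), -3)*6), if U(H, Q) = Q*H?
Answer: -61560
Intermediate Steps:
k(A, T) = -1/9 - A/9 (k(A, T) = -2/9 + (1 - A)/9 = -2/9 + (1/9 - A/9) = -1/9 - A/9)
I(y, S) = 1 - 5*S/3 (I(y, S) = (-5*S + 3)/3 = (3 - 5*S)/3 = 1 - 5*S/3)
U(H, Q) = H*Q
-171*U(10, I(k(-4, 5 - 1*3), -3)*6) = -1710*(1 - 5/3*(-3))*6 = -1710*(1 + 5)*6 = -1710*6*6 = -1710*36 = -171*360 = -61560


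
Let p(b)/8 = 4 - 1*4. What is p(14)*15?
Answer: 0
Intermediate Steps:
p(b) = 0 (p(b) = 8*(4 - 1*4) = 8*(4 - 4) = 8*0 = 0)
p(14)*15 = 0*15 = 0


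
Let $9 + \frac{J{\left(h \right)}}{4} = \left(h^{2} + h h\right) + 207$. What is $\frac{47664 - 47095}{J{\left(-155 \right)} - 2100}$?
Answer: $\frac{569}{190892} \approx 0.0029807$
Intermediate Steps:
$J{\left(h \right)} = 792 + 8 h^{2}$ ($J{\left(h \right)} = -36 + 4 \left(\left(h^{2} + h h\right) + 207\right) = -36 + 4 \left(\left(h^{2} + h^{2}\right) + 207\right) = -36 + 4 \left(2 h^{2} + 207\right) = -36 + 4 \left(207 + 2 h^{2}\right) = -36 + \left(828 + 8 h^{2}\right) = 792 + 8 h^{2}$)
$\frac{47664 - 47095}{J{\left(-155 \right)} - 2100} = \frac{47664 - 47095}{\left(792 + 8 \left(-155\right)^{2}\right) - 2100} = \frac{569}{\left(792 + 8 \cdot 24025\right) - 2100} = \frac{569}{\left(792 + 192200\right) - 2100} = \frac{569}{192992 - 2100} = \frac{569}{190892}$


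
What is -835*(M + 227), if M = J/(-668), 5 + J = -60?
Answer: -758505/4 ≈ -1.8963e+5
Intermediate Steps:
J = -65 (J = -5 - 60 = -65)
M = 65/668 (M = -65/(-668) = -65*(-1/668) = 65/668 ≈ 0.097305)
-835*(M + 227) = -835*(65/668 + 227) = -835*151701/668 = -758505/4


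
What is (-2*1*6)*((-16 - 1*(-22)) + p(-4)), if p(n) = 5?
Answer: -132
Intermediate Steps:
(-2*1*6)*((-16 - 1*(-22)) + p(-4)) = (-2*1*6)*((-16 - 1*(-22)) + 5) = (-2*6)*((-16 + 22) + 5) = -12*(6 + 5) = -12*11 = -132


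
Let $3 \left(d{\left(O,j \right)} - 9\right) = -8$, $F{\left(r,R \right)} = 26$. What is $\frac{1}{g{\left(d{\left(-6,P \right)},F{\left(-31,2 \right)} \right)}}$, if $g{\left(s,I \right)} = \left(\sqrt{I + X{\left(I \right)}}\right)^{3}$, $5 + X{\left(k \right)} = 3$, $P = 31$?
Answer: $\frac{\sqrt{6}}{288} \approx 0.0085052$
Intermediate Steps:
$d{\left(O,j \right)} = \frac{19}{3}$ ($d{\left(O,j \right)} = 9 + \frac{1}{3} \left(-8\right) = 9 - \frac{8}{3} = \frac{19}{3}$)
$X{\left(k \right)} = -2$ ($X{\left(k \right)} = -5 + 3 = -2$)
$g{\left(s,I \right)} = \left(-2 + I\right)^{\frac{3}{2}}$ ($g{\left(s,I \right)} = \left(\sqrt{I - 2}\right)^{3} = \left(\sqrt{-2 + I}\right)^{3} = \left(-2 + I\right)^{\frac{3}{2}}$)
$\frac{1}{g{\left(d{\left(-6,P \right)},F{\left(-31,2 \right)} \right)}} = \frac{1}{\left(-2 + 26\right)^{\frac{3}{2}}} = \frac{1}{24^{\frac{3}{2}}} = \frac{1}{48 \sqrt{6}} = \frac{\sqrt{6}}{288}$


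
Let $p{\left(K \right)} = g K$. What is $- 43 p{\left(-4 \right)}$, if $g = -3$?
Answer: $-516$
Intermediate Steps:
$p{\left(K \right)} = - 3 K$
$- 43 p{\left(-4 \right)} = - 43 \left(\left(-3\right) \left(-4\right)\right) = \left(-43\right) 12 = -516$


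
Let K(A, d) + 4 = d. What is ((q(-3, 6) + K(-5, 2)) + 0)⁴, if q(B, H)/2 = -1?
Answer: 256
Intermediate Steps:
q(B, H) = -2 (q(B, H) = 2*(-1) = -2)
K(A, d) = -4 + d
((q(-3, 6) + K(-5, 2)) + 0)⁴ = ((-2 + (-4 + 2)) + 0)⁴ = ((-2 - 2) + 0)⁴ = (-4 + 0)⁴ = (-4)⁴ = 256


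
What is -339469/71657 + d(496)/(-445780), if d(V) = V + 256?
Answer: -37845594221/7985814365 ≈ -4.7391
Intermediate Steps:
d(V) = 256 + V
-339469/71657 + d(496)/(-445780) = -339469/71657 + (256 + 496)/(-445780) = -339469*1/71657 + 752*(-1/445780) = -339469/71657 - 188/111445 = -37845594221/7985814365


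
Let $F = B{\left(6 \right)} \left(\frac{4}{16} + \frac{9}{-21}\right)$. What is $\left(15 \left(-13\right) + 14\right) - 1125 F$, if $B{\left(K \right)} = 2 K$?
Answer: $\frac{15608}{7} \approx 2229.7$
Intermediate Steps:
$F = - \frac{15}{7}$ ($F = 2 \cdot 6 \left(\frac{4}{16} + \frac{9}{-21}\right) = 12 \left(4 \cdot \frac{1}{16} + 9 \left(- \frac{1}{21}\right)\right) = 12 \left(\frac{1}{4} - \frac{3}{7}\right) = 12 \left(- \frac{5}{28}\right) = - \frac{15}{7} \approx -2.1429$)
$\left(15 \left(-13\right) + 14\right) - 1125 F = \left(15 \left(-13\right) + 14\right) - - \frac{16875}{7} = \left(-195 + 14\right) + \frac{16875}{7} = -181 + \frac{16875}{7} = \frac{15608}{7}$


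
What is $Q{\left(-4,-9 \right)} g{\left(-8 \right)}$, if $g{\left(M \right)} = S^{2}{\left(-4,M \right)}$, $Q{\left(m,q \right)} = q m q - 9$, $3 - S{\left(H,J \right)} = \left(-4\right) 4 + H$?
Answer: $-176157$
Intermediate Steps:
$S{\left(H,J \right)} = 19 - H$ ($S{\left(H,J \right)} = 3 - \left(\left(-4\right) 4 + H\right) = 3 - \left(-16 + H\right) = 19 - H$)
$Q{\left(m,q \right)} = -9 + m q^{2}$ ($Q{\left(m,q \right)} = m q q - 9 = m q^{2} - 9 = -9 + m q^{2}$)
$g{\left(M \right)} = 529$ ($g{\left(M \right)} = \left(19 - -4\right)^{2} = \left(19 + 4\right)^{2} = 23^{2} = 529$)
$Q{\left(-4,-9 \right)} g{\left(-8 \right)} = \left(-9 - 4 \left(-9\right)^{2}\right) 529 = \left(-9 - 324\right) 529 = \left(-333\right) 529 = -176157$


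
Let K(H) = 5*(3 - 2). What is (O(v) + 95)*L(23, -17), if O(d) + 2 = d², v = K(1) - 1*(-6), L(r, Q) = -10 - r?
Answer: -7062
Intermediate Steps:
K(H) = 5 (K(H) = 5*1 = 5)
v = 11 (v = 5 - 1*(-6) = 5 + 6 = 11)
O(d) = -2 + d²
(O(v) + 95)*L(23, -17) = ((-2 + 11²) + 95)*(-10 - 1*23) = ((-2 + 121) + 95)*(-10 - 23) = (119 + 95)*(-33) = 214*(-33) = -7062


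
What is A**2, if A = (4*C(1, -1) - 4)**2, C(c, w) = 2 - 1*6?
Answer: 160000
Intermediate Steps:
C(c, w) = -4 (C(c, w) = 2 - 6 = -4)
A = 400 (A = (4*(-4) - 4)**2 = (-16 - 4)**2 = (-20)**2 = 400)
A**2 = 400**2 = 160000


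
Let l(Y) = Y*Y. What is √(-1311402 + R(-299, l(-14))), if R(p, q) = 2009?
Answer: I*√1309393 ≈ 1144.3*I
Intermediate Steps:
l(Y) = Y²
√(-1311402 + R(-299, l(-14))) = √(-1311402 + 2009) = √(-1309393) = I*√1309393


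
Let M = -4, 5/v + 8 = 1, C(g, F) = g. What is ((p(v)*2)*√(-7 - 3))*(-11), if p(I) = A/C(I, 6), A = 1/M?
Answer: -77*I*√10/10 ≈ -24.35*I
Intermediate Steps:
v = -5/7 (v = 5/(-8 + 1) = 5/(-7) = 5*(-⅐) = -5/7 ≈ -0.71429)
A = -¼ (A = 1/(-4) = -¼ ≈ -0.25000)
p(I) = -1/(4*I)
((p(v)*2)*√(-7 - 3))*(-11) = ((-1/(4*(-5/7))*2)*√(-7 - 3))*(-11) = ((-¼*(-7/5)*2)*√(-10))*(-11) = (((7/20)*2)*(I*√10))*(-11) = (7*(I*√10)/10)*(-11) = (7*I*√10/10)*(-11) = -77*I*√10/10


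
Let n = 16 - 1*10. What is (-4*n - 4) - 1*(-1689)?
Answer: 1661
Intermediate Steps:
n = 6 (n = 16 - 10 = 6)
(-4*n - 4) - 1*(-1689) = (-4*6 - 4) - 1*(-1689) = (-24 - 4) + 1689 = -28 + 1689 = 1661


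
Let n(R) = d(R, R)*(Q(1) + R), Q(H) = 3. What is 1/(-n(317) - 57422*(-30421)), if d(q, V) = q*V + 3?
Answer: 1/980008316902 ≈ 1.0204e-12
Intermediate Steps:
d(q, V) = 3 + V*q (d(q, V) = V*q + 3 = 3 + V*q)
n(R) = (3 + R)*(3 + R**2) (n(R) = (3 + R*R)*(3 + R) = (3 + R**2)*(3 + R) = (3 + R)*(3 + R**2))
1/(-n(317) - 57422*(-30421)) = 1/(-(3 + 317)*(3 + 317**2) - 57422*(-30421)) = -1/30421/(-320*(3 + 100489) - 57422) = -1/30421/(-320*100492 - 57422) = -1/30421/(-1*32157440 - 57422) = -1/30421/(-32157440 - 57422) = -1/30421/(-32214862) = -1/32214862*(-1/30421) = 1/980008316902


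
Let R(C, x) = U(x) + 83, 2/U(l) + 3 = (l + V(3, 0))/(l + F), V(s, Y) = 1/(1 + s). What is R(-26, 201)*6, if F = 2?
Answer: 114642/233 ≈ 492.03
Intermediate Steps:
U(l) = 2/(-3 + (¼ + l)/(2 + l)) (U(l) = 2/(-3 + (l + 1/(1 + 3))/(l + 2)) = 2/(-3 + (l + 1/4)/(2 + l)) = 2/(-3 + (l + ¼)/(2 + l)) = 2/(-3 + (¼ + l)/(2 + l)))
R(C, x) = 83 + 8*(-2 - x)/(23 + 8*x) (R(C, x) = 8*(-2 - x)/(23 + 8*x) + 83 = 83 + 8*(-2 - x)/(23 + 8*x))
R(-26, 201)*6 = ((1893 + 656*201)/(23 + 8*201))*6 = ((1893 + 131856)/(23 + 1608))*6 = (133749/1631)*6 = ((1/1631)*133749)*6 = (19107/233)*6 = 114642/233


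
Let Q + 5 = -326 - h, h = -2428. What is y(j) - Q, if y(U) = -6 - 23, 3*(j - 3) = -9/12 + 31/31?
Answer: -2126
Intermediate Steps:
j = 37/12 (j = 3 + (-9/12 + 31/31)/3 = 3 + (-9*1/12 + 31*(1/31))/3 = 3 + (-3/4 + 1)/3 = 3 + (1/3)*(1/4) = 3 + 1/12 = 37/12 ≈ 3.0833)
y(U) = -29
Q = 2097 (Q = -5 + (-326 - 1*(-2428)) = -5 + (-326 + 2428) = -5 + 2102 = 2097)
y(j) - Q = -29 - 1*2097 = -29 - 2097 = -2126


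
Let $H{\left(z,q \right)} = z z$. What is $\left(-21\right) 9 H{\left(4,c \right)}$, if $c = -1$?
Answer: $-3024$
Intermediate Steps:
$H{\left(z,q \right)} = z^{2}$
$\left(-21\right) 9 H{\left(4,c \right)} = \left(-21\right) 9 \cdot 4^{2} = \left(-189\right) 16 = -3024$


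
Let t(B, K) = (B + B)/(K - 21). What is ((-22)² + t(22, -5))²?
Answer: 39312900/169 ≈ 2.3262e+5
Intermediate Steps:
t(B, K) = 2*B/(-21 + K) (t(B, K) = (2*B)/(-21 + K) = 2*B/(-21 + K))
((-22)² + t(22, -5))² = ((-22)² + 2*22/(-21 - 5))² = (484 + 2*22/(-26))² = (484 + 2*22*(-1/26))² = (484 - 22/13)² = (6270/13)² = 39312900/169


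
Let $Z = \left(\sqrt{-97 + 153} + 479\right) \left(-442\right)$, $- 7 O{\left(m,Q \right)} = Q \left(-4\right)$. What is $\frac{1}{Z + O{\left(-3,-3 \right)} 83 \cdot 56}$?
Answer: $- \frac{109843}{24125499106} + \frac{221 \sqrt{14}}{12062749553} \approx -4.4844 \cdot 10^{-6}$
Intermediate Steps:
$O{\left(m,Q \right)} = \frac{4 Q}{7}$ ($O{\left(m,Q \right)} = - \frac{Q \left(-4\right)}{7} = - \frac{\left(-4\right) Q}{7} = \frac{4 Q}{7}$)
$Z = -211718 - 884 \sqrt{14}$ ($Z = \left(\sqrt{56} + 479\right) \left(-442\right) = \left(2 \sqrt{14} + 479\right) \left(-442\right) = \left(479 + 2 \sqrt{14}\right) \left(-442\right) = -211718 - 884 \sqrt{14} \approx -2.1503 \cdot 10^{5}$)
$\frac{1}{Z + O{\left(-3,-3 \right)} 83 \cdot 56} = \frac{1}{\left(-211718 - 884 \sqrt{14}\right) + \frac{4}{7} \left(-3\right) 83 \cdot 56} = \frac{1}{\left(-211718 - 884 \sqrt{14}\right) + \left(- \frac{12}{7}\right) 83 \cdot 56} = \frac{1}{\left(-211718 - 884 \sqrt{14}\right) - 7968} = \frac{1}{-219686 - 884 \sqrt{14}}$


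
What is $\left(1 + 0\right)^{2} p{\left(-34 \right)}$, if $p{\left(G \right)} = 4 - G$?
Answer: $38$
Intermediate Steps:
$\left(1 + 0\right)^{2} p{\left(-34 \right)} = \left(1 + 0\right)^{2} \left(4 - -34\right) = 1^{2} \left(4 + 34\right) = 1 \cdot 38 = 38$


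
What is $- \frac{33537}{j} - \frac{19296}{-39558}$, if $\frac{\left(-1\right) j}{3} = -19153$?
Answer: $- \frac{12107099}{126275729} \approx -0.095878$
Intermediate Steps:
$j = 57459$ ($j = \left(-3\right) \left(-19153\right) = 57459$)
$- \frac{33537}{j} - \frac{19296}{-39558} = - \frac{33537}{57459} - \frac{19296}{-39558} = \left(-33537\right) \frac{1}{57459} - - \frac{3216}{6593} = - \frac{11179}{19153} + \frac{3216}{6593} = - \frac{12107099}{126275729}$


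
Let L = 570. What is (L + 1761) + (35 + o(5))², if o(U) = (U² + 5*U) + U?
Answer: 10431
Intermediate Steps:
o(U) = U² + 6*U
(L + 1761) + (35 + o(5))² = (570 + 1761) + (35 + 5*(6 + 5))² = 2331 + (35 + 5*11)² = 2331 + (35 + 55)² = 2331 + 90² = 2331 + 8100 = 10431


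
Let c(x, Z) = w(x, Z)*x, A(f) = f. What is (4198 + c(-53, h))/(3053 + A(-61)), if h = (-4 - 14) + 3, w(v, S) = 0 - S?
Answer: 3403/2992 ≈ 1.1374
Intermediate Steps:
w(v, S) = -S
h = -15 (h = -18 + 3 = -15)
c(x, Z) = -Z*x (c(x, Z) = (-Z)*x = -Z*x)
(4198 + c(-53, h))/(3053 + A(-61)) = (4198 - 1*(-15)*(-53))/(3053 - 61) = (4198 - 795)/2992 = 3403*(1/2992) = 3403/2992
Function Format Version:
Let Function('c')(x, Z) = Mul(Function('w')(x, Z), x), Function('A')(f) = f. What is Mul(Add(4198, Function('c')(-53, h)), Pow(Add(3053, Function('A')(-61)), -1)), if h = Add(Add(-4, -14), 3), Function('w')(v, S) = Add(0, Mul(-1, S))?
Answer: Rational(3403, 2992) ≈ 1.1374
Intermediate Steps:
Function('w')(v, S) = Mul(-1, S)
h = -15 (h = Add(-18, 3) = -15)
Function('c')(x, Z) = Mul(-1, Z, x) (Function('c')(x, Z) = Mul(Mul(-1, Z), x) = Mul(-1, Z, x))
Mul(Add(4198, Function('c')(-53, h)), Pow(Add(3053, Function('A')(-61)), -1)) = Mul(Add(4198, Mul(-1, -15, -53)), Pow(Add(3053, -61), -1)) = Mul(Add(4198, -795), Pow(2992, -1)) = Mul(3403, Rational(1, 2992)) = Rational(3403, 2992)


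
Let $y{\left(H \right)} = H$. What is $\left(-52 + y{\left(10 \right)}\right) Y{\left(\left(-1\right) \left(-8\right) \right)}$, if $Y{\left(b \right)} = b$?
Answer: $-336$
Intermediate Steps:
$\left(-52 + y{\left(10 \right)}\right) Y{\left(\left(-1\right) \left(-8\right) \right)} = \left(-52 + 10\right) \left(\left(-1\right) \left(-8\right)\right) = \left(-42\right) 8 = -336$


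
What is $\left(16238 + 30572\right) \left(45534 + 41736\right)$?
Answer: $4085108700$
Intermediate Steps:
$\left(16238 + 30572\right) \left(45534 + 41736\right) = 46810 \cdot 87270 = 4085108700$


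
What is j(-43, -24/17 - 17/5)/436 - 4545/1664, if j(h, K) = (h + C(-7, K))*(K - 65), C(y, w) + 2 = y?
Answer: 86254863/15416960 ≈ 5.5948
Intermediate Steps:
C(y, w) = -2 + y
j(h, K) = (-65 + K)*(-9 + h) (j(h, K) = (h + (-2 - 7))*(K - 65) = (h - 9)*(-65 + K) = (-9 + h)*(-65 + K) = (-65 + K)*(-9 + h))
j(-43, -24/17 - 17/5)/436 - 4545/1664 = (585 - 65*(-43) - 9*(-24/17 - 17/5) + (-24/17 - 17/5)*(-43))/436 - 4545/1664 = (585 + 2795 - 9*(-24*1/17 - 17*⅕) + (-24*1/17 - 17*⅕)*(-43))*(1/436) - 4545*1/1664 = (585 + 2795 - 9*(-24/17 - 17/5) + (-24/17 - 17/5)*(-43))*(1/436) - 4545/1664 = (585 + 2795 - 9*(-409/85) - 409/85*(-43))*(1/436) - 4545/1664 = (585 + 2795 + 3681/85 + 17587/85)*(1/436) - 4545/1664 = (308568/85)*(1/436) - 4545/1664 = 77142/9265 - 4545/1664 = 86254863/15416960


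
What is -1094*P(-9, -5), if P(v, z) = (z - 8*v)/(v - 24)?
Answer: 73298/33 ≈ 2221.2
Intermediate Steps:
P(v, z) = (z - 8*v)/(-24 + v)
-1094*P(-9, -5) = -1094*(-5 - 8*(-9))/(-24 - 9) = -1094*(-5 + 72)/(-33) = -(-1094)*67/33 = -1094*(-67/33) = 73298/33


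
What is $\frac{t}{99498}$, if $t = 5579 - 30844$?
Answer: $- \frac{25265}{99498} \approx -0.25392$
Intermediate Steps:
$t = -25265$
$\frac{t}{99498} = - \frac{25265}{99498}$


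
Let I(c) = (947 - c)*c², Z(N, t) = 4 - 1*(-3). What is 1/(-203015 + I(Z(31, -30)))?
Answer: -1/156955 ≈ -6.3713e-6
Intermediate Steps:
Z(N, t) = 7 (Z(N, t) = 4 + 3 = 7)
I(c) = c²*(947 - c)
1/(-203015 + I(Z(31, -30))) = 1/(-203015 + 7²*(947 - 1*7)) = 1/(-203015 + 49*(947 - 7)) = 1/(-203015 + 49*940) = 1/(-203015 + 46060) = 1/(-156955) = -1/156955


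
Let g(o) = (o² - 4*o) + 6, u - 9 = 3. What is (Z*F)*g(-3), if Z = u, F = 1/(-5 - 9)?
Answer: -162/7 ≈ -23.143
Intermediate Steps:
u = 12 (u = 9 + 3 = 12)
F = -1/14 (F = 1/(-14) = -1/14 ≈ -0.071429)
Z = 12
g(o) = 6 + o² - 4*o
(Z*F)*g(-3) = (12*(-1/14))*(6 + (-3)² - 4*(-3)) = -6*(6 + 9 + 12)/7 = -6/7*27 = -162/7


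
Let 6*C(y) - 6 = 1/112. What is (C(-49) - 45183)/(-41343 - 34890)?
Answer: 30362303/51228576 ≈ 0.59268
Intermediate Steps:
C(y) = 673/672 (C(y) = 1 + (⅙)/112 = 1 + (⅙)*(1/112) = 1 + 1/672 = 673/672)
(C(-49) - 45183)/(-41343 - 34890) = (673/672 - 45183)/(-41343 - 34890) = -30362303/672/(-76233) = -30362303/672*(-1/76233) = 30362303/51228576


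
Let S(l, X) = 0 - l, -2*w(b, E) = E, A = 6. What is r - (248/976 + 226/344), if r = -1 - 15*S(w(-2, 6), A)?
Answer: -492191/10492 ≈ -46.911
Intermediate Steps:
w(b, E) = -E/2
S(l, X) = -l
r = -46 (r = -1 - (-15)*(-½*6) = -1 - (-15)*(-3) = -1 - 15*3 = -1 - 45 = -46)
r - (248/976 + 226/344) = -46 - (248/976 + 226/344) = -46 - (248*(1/976) + 226*(1/344)) = -46 - (31/122 + 113/172) = -46 - 1*9559/10492 = -46 - 9559/10492 = -492191/10492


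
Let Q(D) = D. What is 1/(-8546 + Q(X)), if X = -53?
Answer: -1/8599 ≈ -0.00011629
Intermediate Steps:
1/(-8546 + Q(X)) = 1/(-8546 - 53) = 1/(-8599) = -1/8599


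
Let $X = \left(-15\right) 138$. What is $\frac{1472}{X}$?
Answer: $- \frac{32}{45} \approx -0.71111$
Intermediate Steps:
$X = -2070$
$\frac{1472}{X} = \frac{1472}{-2070} = 1472 \left(- \frac{1}{2070}\right) = - \frac{32}{45}$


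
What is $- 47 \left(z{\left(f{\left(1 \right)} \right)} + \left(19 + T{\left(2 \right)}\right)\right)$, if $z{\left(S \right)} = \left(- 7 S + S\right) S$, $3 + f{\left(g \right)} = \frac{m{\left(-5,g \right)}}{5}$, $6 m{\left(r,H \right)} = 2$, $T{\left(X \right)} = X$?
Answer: $\frac{107959}{75} \approx 1439.5$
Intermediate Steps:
$m{\left(r,H \right)} = \frac{1}{3}$ ($m{\left(r,H \right)} = \frac{1}{6} \cdot 2 = \frac{1}{3}$)
$f{\left(g \right)} = - \frac{44}{15}$ ($f{\left(g \right)} = -3 + \frac{1}{3 \cdot 5} = -3 + \frac{1}{3} \cdot \frac{1}{5} = -3 + \frac{1}{15} = - \frac{44}{15}$)
$z{\left(S \right)} = - 6 S^{2}$ ($z{\left(S \right)} = - 6 S S = - 6 S^{2}$)
$- 47 \left(z{\left(f{\left(1 \right)} \right)} + \left(19 + T{\left(2 \right)}\right)\right) = - 47 \left(- 6 \left(- \frac{44}{15}\right)^{2} + \left(19 + 2\right)\right) = - 47 \left(\left(-6\right) \frac{1936}{225} + 21\right) = - 47 \left(- \frac{3872}{75} + 21\right) = \left(-47\right) \left(- \frac{2297}{75}\right) = \frac{107959}{75}$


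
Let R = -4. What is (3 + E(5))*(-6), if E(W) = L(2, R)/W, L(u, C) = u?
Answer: -102/5 ≈ -20.400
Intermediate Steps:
E(W) = 2/W
(3 + E(5))*(-6) = (3 + 2/5)*(-6) = (17/5)*(-6) = -102/5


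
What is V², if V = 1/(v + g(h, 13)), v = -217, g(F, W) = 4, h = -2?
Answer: 1/45369 ≈ 2.2041e-5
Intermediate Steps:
V = -1/213 (V = 1/(-217 + 4) = 1/(-213) = -1/213 ≈ -0.0046948)
V² = (-1/213)² = 1/45369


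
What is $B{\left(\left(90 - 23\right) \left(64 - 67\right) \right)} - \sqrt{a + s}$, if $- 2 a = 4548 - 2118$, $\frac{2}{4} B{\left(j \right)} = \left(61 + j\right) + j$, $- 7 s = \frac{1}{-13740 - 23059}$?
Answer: $-682 - \frac{13 i \sqrt{9735574982}}{36799} \approx -682.0 - 34.857 i$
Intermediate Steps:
$s = \frac{1}{257593}$ ($s = - \frac{1}{7 \left(-13740 - 23059\right)} = - \frac{1}{7 \left(-36799\right)} = \left(- \frac{1}{7}\right) \left(- \frac{1}{36799}\right) = \frac{1}{257593} \approx 3.8821 \cdot 10^{-6}$)
$B{\left(j \right)} = 122 + 4 j$ ($B{\left(j \right)} = 2 \left(\left(61 + j\right) + j\right) = 2 \left(61 + 2 j\right) = 122 + 4 j$)
$a = -1215$ ($a = - \frac{4548 - 2118}{2} = \left(- \frac{1}{2}\right) 2430 = -1215$)
$B{\left(\left(90 - 23\right) \left(64 - 67\right) \right)} - \sqrt{a + s} = \left(122 + 4 \left(90 - 23\right) \left(64 - 67\right)\right) - \sqrt{-1215 + \frac{1}{257593}} = \left(122 + 4 \cdot 67 \left(-3\right)\right) - \sqrt{- \frac{312975494}{257593}} = \left(122 + 4 \left(-201\right)\right) - \frac{13 i \sqrt{9735574982}}{36799} = \left(122 - 804\right) - \frac{13 i \sqrt{9735574982}}{36799} = -682 - \frac{13 i \sqrt{9735574982}}{36799}$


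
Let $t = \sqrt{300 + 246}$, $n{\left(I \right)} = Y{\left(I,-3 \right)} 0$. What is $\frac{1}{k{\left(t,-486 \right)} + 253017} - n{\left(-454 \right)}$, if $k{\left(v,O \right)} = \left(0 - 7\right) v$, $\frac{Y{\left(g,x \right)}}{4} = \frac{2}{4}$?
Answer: $\frac{84339}{21339191845} + \frac{7 \sqrt{546}}{64017575535} \approx 3.9549 \cdot 10^{-6}$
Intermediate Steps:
$Y{\left(g,x \right)} = 2$ ($Y{\left(g,x \right)} = 4 \cdot \frac{2}{4} = 4 \cdot 2 \cdot \frac{1}{4} = 4 \cdot \frac{1}{2} = 2$)
$n{\left(I \right)} = 0$ ($n{\left(I \right)} = 2 \cdot 0 = 0$)
$t = \sqrt{546} \approx 23.367$
$k{\left(v,O \right)} = - 7 v$
$\frac{1}{k{\left(t,-486 \right)} + 253017} - n{\left(-454 \right)} = \frac{1}{- 7 \sqrt{546} + 253017} - 0 = \frac{1}{253017 - 7 \sqrt{546}} + 0 = \frac{1}{253017 - 7 \sqrt{546}}$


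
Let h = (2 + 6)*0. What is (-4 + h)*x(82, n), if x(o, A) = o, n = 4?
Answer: -328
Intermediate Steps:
h = 0 (h = 8*0 = 0)
(-4 + h)*x(82, n) = (-4 + 0)*82 = -4*82 = -328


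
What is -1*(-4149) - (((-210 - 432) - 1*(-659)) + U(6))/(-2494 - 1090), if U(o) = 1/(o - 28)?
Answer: 327140725/78848 ≈ 4149.0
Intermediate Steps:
U(o) = 1/(-28 + o)
-1*(-4149) - (((-210 - 432) - 1*(-659)) + U(6))/(-2494 - 1090) = -1*(-4149) - (((-210 - 432) - 1*(-659)) + 1/(-28 + 6))/(-2494 - 1090) = 4149 - ((-642 + 659) + 1/(-22))/(-3584) = 4149 - (17 - 1/22)*(-1)/3584 = 4149 - 373*(-1)/(22*3584) = 4149 - 1*(-373/78848) = 4149 + 373/78848 = 327140725/78848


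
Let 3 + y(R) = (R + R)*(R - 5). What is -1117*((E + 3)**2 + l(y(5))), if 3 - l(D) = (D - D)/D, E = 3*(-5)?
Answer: -164199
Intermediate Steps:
y(R) = -3 + 2*R*(-5 + R) (y(R) = -3 + (R + R)*(R - 5) = -3 + (2*R)*(-5 + R) = -3 + 2*R*(-5 + R))
E = -15
l(D) = 3 (l(D) = 3 - (D - D)/D = 3 - 0/D = 3 - 1*0 = 3 + 0 = 3)
-1117*((E + 3)**2 + l(y(5))) = -1117*((-15 + 3)**2 + 3) = -1117*((-12)**2 + 3) = -1117*(144 + 3) = -1117*147 = -164199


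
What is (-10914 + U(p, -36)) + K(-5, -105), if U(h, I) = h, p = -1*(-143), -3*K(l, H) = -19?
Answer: -32294/3 ≈ -10765.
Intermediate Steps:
K(l, H) = 19/3 (K(l, H) = -1/3*(-19) = 19/3)
p = 143
(-10914 + U(p, -36)) + K(-5, -105) = (-10914 + 143) + 19/3 = -10771 + 19/3 = -32294/3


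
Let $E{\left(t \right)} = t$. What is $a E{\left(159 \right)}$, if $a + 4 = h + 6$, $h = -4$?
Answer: $-318$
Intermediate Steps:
$a = -2$ ($a = -4 + \left(-4 + 6\right) = -4 + 2 = -2$)
$a E{\left(159 \right)} = \left(-2\right) 159 = -318$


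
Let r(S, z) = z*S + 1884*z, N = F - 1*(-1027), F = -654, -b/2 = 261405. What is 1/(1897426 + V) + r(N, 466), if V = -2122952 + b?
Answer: 787071368031/748336 ≈ 1.0518e+6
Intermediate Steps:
b = -522810 (b = -2*261405 = -522810)
N = 373 (N = -654 - 1*(-1027) = -654 + 1027 = 373)
r(S, z) = 1884*z + S*z (r(S, z) = S*z + 1884*z = 1884*z + S*z)
V = -2645762 (V = -2122952 - 522810 = -2645762)
1/(1897426 + V) + r(N, 466) = 1/(1897426 - 2645762) + 466*(1884 + 373) = 1/(-748336) + 466*2257 = -1/748336 + 1051762 = 787071368031/748336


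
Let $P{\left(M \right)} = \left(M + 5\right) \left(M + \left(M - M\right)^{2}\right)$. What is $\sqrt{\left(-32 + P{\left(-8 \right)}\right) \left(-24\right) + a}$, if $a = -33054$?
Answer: $i \sqrt{32862} \approx 181.28 i$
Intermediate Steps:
$P{\left(M \right)} = M \left(5 + M\right)$ ($P{\left(M \right)} = \left(5 + M\right) \left(M + 0^{2}\right) = \left(5 + M\right) \left(M + 0\right) = \left(5 + M\right) M = M \left(5 + M\right)$)
$\sqrt{\left(-32 + P{\left(-8 \right)}\right) \left(-24\right) + a} = \sqrt{\left(-32 - 8 \left(5 - 8\right)\right) \left(-24\right) - 33054} = \sqrt{\left(-32 - -24\right) \left(-24\right) - 33054} = \sqrt{\left(-32 + 24\right) \left(-24\right) - 33054} = \sqrt{\left(-8\right) \left(-24\right) - 33054} = \sqrt{192 - 33054} = \sqrt{-32862} = i \sqrt{32862}$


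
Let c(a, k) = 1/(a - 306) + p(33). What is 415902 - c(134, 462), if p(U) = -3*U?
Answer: 71552173/172 ≈ 4.1600e+5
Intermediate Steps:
c(a, k) = -99 + 1/(-306 + a) (c(a, k) = 1/(a - 306) - 3*33 = 1/(-306 + a) - 99 = -99 + 1/(-306 + a))
415902 - c(134, 462) = 415902 - (30295 - 99*134)/(-306 + 134) = 415902 - (30295 - 13266)/(-172) = 415902 - (-1)*17029/172 = 415902 - 1*(-17029/172) = 415902 + 17029/172 = 71552173/172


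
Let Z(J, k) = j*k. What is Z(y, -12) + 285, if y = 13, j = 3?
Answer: 249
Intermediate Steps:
Z(J, k) = 3*k
Z(y, -12) + 285 = 3*(-12) + 285 = -36 + 285 = 249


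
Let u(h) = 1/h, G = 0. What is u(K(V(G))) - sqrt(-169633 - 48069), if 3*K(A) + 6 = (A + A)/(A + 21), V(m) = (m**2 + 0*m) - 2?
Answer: -57/118 - I*sqrt(217702) ≈ -0.48305 - 466.59*I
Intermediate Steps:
V(m) = -2 + m**2 (V(m) = (m**2 + 0) - 2 = m**2 - 2 = -2 + m**2)
K(A) = -2 + 2*A/(3*(21 + A)) (K(A) = -2 + ((A + A)/(A + 21))/3 = -2 + ((2*A)/(21 + A))/3 = -2 + (2*A/(21 + A))/3 = -2 + 2*A/(3*(21 + A)))
u(K(V(G))) - sqrt(-169633 - 48069) = 1/(2*(-63 - 2*(-2 + 0**2))/(3*(21 + (-2 + 0**2)))) - sqrt(-169633 - 48069) = 1/(2*(-63 - 2*(-2 + 0))/(3*(21 + (-2 + 0)))) - sqrt(-217702) = 1/(2*(-63 - 2*(-2))/(3*(21 - 2))) - I*sqrt(217702) = 1/((2/3)*(-63 + 4)/19) - I*sqrt(217702) = 1/((2/3)*(1/19)*(-59)) - I*sqrt(217702) = 1/(-118/57) - I*sqrt(217702) = -57/118 - I*sqrt(217702)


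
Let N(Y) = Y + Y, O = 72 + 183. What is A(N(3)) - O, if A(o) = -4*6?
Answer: -279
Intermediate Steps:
O = 255
N(Y) = 2*Y
A(o) = -24
A(N(3)) - O = -24 - 1*255 = -24 - 255 = -279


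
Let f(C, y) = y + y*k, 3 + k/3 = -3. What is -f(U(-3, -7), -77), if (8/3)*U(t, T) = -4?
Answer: -1309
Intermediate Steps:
k = -18 (k = -9 + 3*(-3) = -9 - 9 = -18)
U(t, T) = -3/2 (U(t, T) = (3/8)*(-4) = -3/2)
f(C, y) = -17*y (f(C, y) = y + y*(-18) = y - 18*y = -17*y)
-f(U(-3, -7), -77) = -(-17)*(-77) = -1*1309 = -1309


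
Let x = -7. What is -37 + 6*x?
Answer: -79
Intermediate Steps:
-37 + 6*x = -37 + 6*(-7) = -37 - 42 = -79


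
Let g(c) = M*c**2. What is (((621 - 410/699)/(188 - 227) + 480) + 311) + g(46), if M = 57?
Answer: 3309133514/27261 ≈ 1.2139e+5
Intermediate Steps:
g(c) = 57*c**2
(((621 - 410/699)/(188 - 227) + 480) + 311) + g(46) = (((621 - 410/699)/(188 - 227) + 480) + 311) + 57*46**2 = (((621 - 410*1/699)/(-39) + 480) + 311) + 57*2116 = (((621 - 410/699)*(-1/39) + 480) + 311) + 120612 = (((433669/699)*(-1/39) + 480) + 311) + 120612 = ((-433669/27261 + 480) + 311) + 120612 = (12651611/27261 + 311) + 120612 = 21129782/27261 + 120612 = 3309133514/27261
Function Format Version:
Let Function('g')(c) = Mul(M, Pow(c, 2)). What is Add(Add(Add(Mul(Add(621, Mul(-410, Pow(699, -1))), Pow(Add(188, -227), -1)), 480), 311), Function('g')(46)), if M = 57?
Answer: Rational(3309133514, 27261) ≈ 1.2139e+5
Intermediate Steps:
Function('g')(c) = Mul(57, Pow(c, 2))
Add(Add(Add(Mul(Add(621, Mul(-410, Pow(699, -1))), Pow(Add(188, -227), -1)), 480), 311), Function('g')(46)) = Add(Add(Add(Mul(Add(621, Mul(-410, Pow(699, -1))), Pow(Add(188, -227), -1)), 480), 311), Mul(57, Pow(46, 2))) = Add(Add(Add(Mul(Add(621, Mul(-410, Rational(1, 699))), Pow(-39, -1)), 480), 311), Mul(57, 2116)) = Add(Add(Add(Mul(Add(621, Rational(-410, 699)), Rational(-1, 39)), 480), 311), 120612) = Add(Add(Add(Mul(Rational(433669, 699), Rational(-1, 39)), 480), 311), 120612) = Add(Add(Add(Rational(-433669, 27261), 480), 311), 120612) = Add(Add(Rational(12651611, 27261), 311), 120612) = Add(Rational(21129782, 27261), 120612) = Rational(3309133514, 27261)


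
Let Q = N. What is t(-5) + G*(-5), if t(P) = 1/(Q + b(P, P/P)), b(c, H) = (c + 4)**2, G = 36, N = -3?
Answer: -361/2 ≈ -180.50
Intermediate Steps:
b(c, H) = (4 + c)**2
Q = -3
t(P) = 1/(-3 + (4 + P)**2)
t(-5) + G*(-5) = 1/(-3 + (4 - 5)**2) + 36*(-5) = 1/(-3 + (-1)**2) - 180 = 1/(-3 + 1) - 180 = 1/(-2) - 180 = -1/2 - 180 = -361/2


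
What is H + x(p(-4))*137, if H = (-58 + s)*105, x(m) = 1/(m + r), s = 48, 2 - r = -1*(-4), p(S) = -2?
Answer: -4337/4 ≈ -1084.3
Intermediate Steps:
r = -2 (r = 2 - (-1)*(-4) = 2 - 1*4 = 2 - 4 = -2)
x(m) = 1/(-2 + m) (x(m) = 1/(m - 2) = 1/(-2 + m))
H = -1050 (H = (-58 + 48)*105 = -10*105 = -1050)
H + x(p(-4))*137 = -1050 + 137/(-2 - 2) = -1050 + 137/(-4) = -1050 - ¼*137 = -1050 - 137/4 = -4337/4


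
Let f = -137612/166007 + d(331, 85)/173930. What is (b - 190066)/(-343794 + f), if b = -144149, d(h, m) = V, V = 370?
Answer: 137856991311495/141808477939793 ≈ 0.97213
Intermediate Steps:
d(h, m) = 370
f = -2387343257/2887359751 (f = -137612/166007 + 370/173930 = -137612*1/166007 + 370*(1/173930) = -137612/166007 + 37/17393 = -2387343257/2887359751 ≈ -0.82683)
(b - 190066)/(-343794 + f) = (-144149 - 190066)/(-343794 - 2387343257/2887359751) = -334215/(-992659345578551/2887359751) = -334215*(-2887359751/992659345578551) = 137856991311495/141808477939793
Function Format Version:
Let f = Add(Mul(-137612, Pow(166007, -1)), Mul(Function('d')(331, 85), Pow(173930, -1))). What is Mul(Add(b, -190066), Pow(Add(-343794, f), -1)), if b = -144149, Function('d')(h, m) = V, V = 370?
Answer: Rational(137856991311495, 141808477939793) ≈ 0.97213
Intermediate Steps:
Function('d')(h, m) = 370
f = Rational(-2387343257, 2887359751) (f = Add(Mul(-137612, Pow(166007, -1)), Mul(370, Pow(173930, -1))) = Add(Mul(-137612, Rational(1, 166007)), Mul(370, Rational(1, 173930))) = Add(Rational(-137612, 166007), Rational(37, 17393)) = Rational(-2387343257, 2887359751) ≈ -0.82683)
Mul(Add(b, -190066), Pow(Add(-343794, f), -1)) = Mul(Add(-144149, -190066), Pow(Add(-343794, Rational(-2387343257, 2887359751)), -1)) = Mul(-334215, Pow(Rational(-992659345578551, 2887359751), -1)) = Mul(-334215, Rational(-2887359751, 992659345578551)) = Rational(137856991311495, 141808477939793)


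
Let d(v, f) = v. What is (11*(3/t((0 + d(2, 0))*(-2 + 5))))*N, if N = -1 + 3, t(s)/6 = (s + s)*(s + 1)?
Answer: 11/84 ≈ 0.13095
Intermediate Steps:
t(s) = 12*s*(1 + s) (t(s) = 6*((s + s)*(s + 1)) = 6*((2*s)*(1 + s)) = 6*(2*s*(1 + s)) = 12*s*(1 + s))
N = 2
(11*(3/t((0 + d(2, 0))*(-2 + 5))))*N = (11*(3/((12*((0 + 2)*(-2 + 5))*(1 + (0 + 2)*(-2 + 5))))))*2 = (11*(3/((12*(2*3)*(1 + 2*3)))))*2 = (11*(3/((12*6*(1 + 6)))))*2 = (11*(3/((12*6*7))))*2 = (11*(3/504))*2 = (11*(3*(1/504)))*2 = (11*(1/168))*2 = (11/168)*2 = 11/84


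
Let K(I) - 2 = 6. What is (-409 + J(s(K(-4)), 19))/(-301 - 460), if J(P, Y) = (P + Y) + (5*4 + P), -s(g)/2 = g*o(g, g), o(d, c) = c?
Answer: 626/761 ≈ 0.82260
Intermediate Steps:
K(I) = 8 (K(I) = 2 + 6 = 8)
s(g) = -2*g**2 (s(g) = -2*g*g = -2*g**2)
J(P, Y) = 20 + Y + 2*P (J(P, Y) = (P + Y) + (20 + P) = 20 + Y + 2*P)
(-409 + J(s(K(-4)), 19))/(-301 - 460) = (-409 + (20 + 19 + 2*(-2*8**2)))/(-301 - 460) = (-409 + (20 + 19 + 2*(-2*64)))/(-761) = (-409 + (20 + 19 + 2*(-128)))*(-1/761) = (-409 + (20 + 19 - 256))*(-1/761) = (-409 - 217)*(-1/761) = -626*(-1/761) = 626/761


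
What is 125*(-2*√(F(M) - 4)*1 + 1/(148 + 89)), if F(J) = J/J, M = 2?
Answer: 125/237 - 250*I*√3 ≈ 0.52743 - 433.01*I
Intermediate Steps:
F(J) = 1
125*(-2*√(F(M) - 4)*1 + 1/(148 + 89)) = 125*(-2*√(1 - 4)*1 + 1/(148 + 89)) = 125*(-2*I*√3*1 + 1/237) = 125*(-2*I*√3 + 1/237) = 125*(1/237 - 2*I*√3) = 125/237 - 250*I*√3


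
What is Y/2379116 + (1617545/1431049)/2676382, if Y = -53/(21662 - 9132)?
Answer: 24008273951433273/57087273030886130289320 ≈ 4.2055e-7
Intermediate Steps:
Y = -53/12530 ≈ -0.0042299
Y/2379116 + (1617545/1431049)/2676382 = -53/12530/2379116 + (1617545/1431049)/2676382 = -53/12530*1/2379116 + (1617545*(1/1431049))*(1/2676382) = -53/29810323480 + (1617545/1431049)*(1/2676382) = -53/29810323480 + 1617545/3830033784718 = 24008273951433273/57087273030886130289320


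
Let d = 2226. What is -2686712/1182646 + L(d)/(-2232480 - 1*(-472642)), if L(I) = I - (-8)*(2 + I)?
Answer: -1187972481239/520316342837 ≈ -2.2832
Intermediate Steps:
L(I) = 16 + 9*I (L(I) = I - (-16 - 8*I) = I + (16 + 8*I) = 16 + 9*I)
-2686712/1182646 + L(d)/(-2232480 - 1*(-472642)) = -2686712/1182646 + (16 + 9*2226)/(-2232480 - 1*(-472642)) = -2686712*1/1182646 + (16 + 20034)/(-2232480 + 472642) = -1343356/591323 + 20050/(-1759838) = -1343356/591323 + 20050*(-1/1759838) = -1343356/591323 - 10025/879919 = -1187972481239/520316342837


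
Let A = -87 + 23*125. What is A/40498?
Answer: 1394/20249 ≈ 0.068843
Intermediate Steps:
A = 2788 (A = -87 + 2875 = 2788)
A/40498 = 2788/40498 = 2788*(1/40498) = 1394/20249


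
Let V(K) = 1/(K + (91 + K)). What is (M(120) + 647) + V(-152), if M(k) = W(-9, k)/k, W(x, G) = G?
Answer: 138023/213 ≈ 648.00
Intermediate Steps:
V(K) = 1/(91 + 2*K)
M(k) = 1 (M(k) = k/k = 1)
(M(120) + 647) + V(-152) = (1 + 647) + 1/(91 + 2*(-152)) = 648 + 1/(91 - 304) = 648 + 1/(-213) = 648 - 1/213 = 138023/213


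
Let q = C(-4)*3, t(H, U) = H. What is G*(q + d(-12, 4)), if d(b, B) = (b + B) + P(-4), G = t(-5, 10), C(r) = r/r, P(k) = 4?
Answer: 5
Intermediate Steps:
C(r) = 1
G = -5
d(b, B) = 4 + B + b (d(b, B) = (b + B) + 4 = (B + b) + 4 = 4 + B + b)
q = 3 (q = 1*3 = 3)
G*(q + d(-12, 4)) = -5*(3 + (4 + 4 - 12)) = -5*(3 - 4) = -5*(-1) = 5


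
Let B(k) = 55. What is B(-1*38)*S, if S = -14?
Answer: -770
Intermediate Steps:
B(-1*38)*S = 55*(-14) = -770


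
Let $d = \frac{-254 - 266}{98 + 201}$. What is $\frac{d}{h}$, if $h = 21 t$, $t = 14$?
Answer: $- \frac{20}{3381} \approx -0.0059154$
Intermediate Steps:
$d = - \frac{40}{23}$ ($d = - \frac{520}{299} = \left(-520\right) \frac{1}{299} = - \frac{40}{23} \approx -1.7391$)
$h = 294$ ($h = 21 \cdot 14 = 294$)
$\frac{d}{h} = - \frac{40}{23 \cdot 294} = \left(- \frac{40}{23}\right) \frac{1}{294} = - \frac{20}{3381}$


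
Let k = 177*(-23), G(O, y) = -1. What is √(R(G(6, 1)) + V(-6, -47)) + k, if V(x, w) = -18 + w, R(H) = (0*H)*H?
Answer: -4071 + I*√65 ≈ -4071.0 + 8.0623*I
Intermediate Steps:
R(H) = 0 (R(H) = 0*H = 0)
k = -4071
√(R(G(6, 1)) + V(-6, -47)) + k = √(0 + (-18 - 47)) - 4071 = √(0 - 65) - 4071 = √(-65) - 4071 = I*√65 - 4071 = -4071 + I*√65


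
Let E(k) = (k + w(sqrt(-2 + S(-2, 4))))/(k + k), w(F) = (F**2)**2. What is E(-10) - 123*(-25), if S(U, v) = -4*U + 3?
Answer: 61429/20 ≈ 3071.4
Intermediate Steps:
S(U, v) = 3 - 4*U
w(F) = F**4
E(k) = (81 + k)/(2*k) (E(k) = (k + (sqrt(-2 + (3 - 4*(-2))))**4)/(k + k) = (k + (sqrt(-2 + (3 + 8)))**4)/((2*k)) = (k + (sqrt(-2 + 11))**4)*(1/(2*k)) = (k + (sqrt(9))**4)*(1/(2*k)) = (k + 3**4)*(1/(2*k)) = (k + 81)*(1/(2*k)) = (81 + k)*(1/(2*k)) = (81 + k)/(2*k))
E(-10) - 123*(-25) = (1/2)*(81 - 10)/(-10) - 123*(-25) = (1/2)*(-1/10)*71 + 3075 = -71/20 + 3075 = 61429/20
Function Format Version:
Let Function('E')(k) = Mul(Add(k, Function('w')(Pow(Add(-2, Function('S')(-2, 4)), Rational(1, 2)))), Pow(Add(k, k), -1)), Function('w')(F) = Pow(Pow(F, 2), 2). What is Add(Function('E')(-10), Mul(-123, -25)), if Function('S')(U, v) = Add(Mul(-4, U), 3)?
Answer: Rational(61429, 20) ≈ 3071.4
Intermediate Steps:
Function('S')(U, v) = Add(3, Mul(-4, U))
Function('w')(F) = Pow(F, 4)
Function('E')(k) = Mul(Rational(1, 2), Pow(k, -1), Add(81, k)) (Function('E')(k) = Mul(Add(k, Pow(Pow(Add(-2, Add(3, Mul(-4, -2))), Rational(1, 2)), 4)), Pow(Add(k, k), -1)) = Mul(Add(k, Pow(Pow(Add(-2, Add(3, 8)), Rational(1, 2)), 4)), Pow(Mul(2, k), -1)) = Mul(Add(k, Pow(Pow(Add(-2, 11), Rational(1, 2)), 4)), Mul(Rational(1, 2), Pow(k, -1))) = Mul(Add(k, Pow(Pow(9, Rational(1, 2)), 4)), Mul(Rational(1, 2), Pow(k, -1))) = Mul(Add(k, Pow(3, 4)), Mul(Rational(1, 2), Pow(k, -1))) = Mul(Add(k, 81), Mul(Rational(1, 2), Pow(k, -1))) = Mul(Add(81, k), Mul(Rational(1, 2), Pow(k, -1))) = Mul(Rational(1, 2), Pow(k, -1), Add(81, k)))
Add(Function('E')(-10), Mul(-123, -25)) = Add(Mul(Rational(1, 2), Pow(-10, -1), Add(81, -10)), Mul(-123, -25)) = Add(Mul(Rational(1, 2), Rational(-1, 10), 71), 3075) = Add(Rational(-71, 20), 3075) = Rational(61429, 20)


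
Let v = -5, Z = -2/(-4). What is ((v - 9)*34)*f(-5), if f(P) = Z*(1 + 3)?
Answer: -952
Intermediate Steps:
Z = ½ (Z = -2*(-¼) = ½ ≈ 0.50000)
f(P) = 2 (f(P) = (1 + 3)/2 = (½)*4 = 2)
((v - 9)*34)*f(-5) = ((-5 - 9)*34)*2 = -14*34*2 = -476*2 = -952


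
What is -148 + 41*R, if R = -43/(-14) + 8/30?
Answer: -2339/210 ≈ -11.138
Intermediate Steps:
R = 701/210 (R = -43*(-1/14) + 8*(1/30) = 43/14 + 4/15 = 701/210 ≈ 3.3381)
-148 + 41*R = -148 + 41*(701/210) = -148 + 28741/210 = -2339/210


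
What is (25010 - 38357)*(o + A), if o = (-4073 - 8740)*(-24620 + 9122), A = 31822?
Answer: -2650816918512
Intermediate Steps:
o = 198575874 (o = -12813*(-15498) = 198575874)
(25010 - 38357)*(o + A) = (25010 - 38357)*(198575874 + 31822) = -13347*198607696 = -2650816918512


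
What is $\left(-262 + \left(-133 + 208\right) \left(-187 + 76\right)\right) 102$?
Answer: $-875874$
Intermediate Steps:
$\left(-262 + \left(-133 + 208\right) \left(-187 + 76\right)\right) 102 = \left(-262 + 75 \left(-111\right)\right) 102 = \left(-262 - 8325\right) 102 = \left(-8587\right) 102 = -875874$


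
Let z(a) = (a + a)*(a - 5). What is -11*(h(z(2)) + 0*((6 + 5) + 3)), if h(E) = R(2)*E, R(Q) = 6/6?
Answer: 132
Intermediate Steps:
z(a) = 2*a*(-5 + a) (z(a) = (2*a)*(-5 + a) = 2*a*(-5 + a))
R(Q) = 1 (R(Q) = 6*(⅙) = 1)
h(E) = E (h(E) = 1*E = E)
-11*(h(z(2)) + 0*((6 + 5) + 3)) = -11*(2*2*(-5 + 2) + 0*((6 + 5) + 3)) = -11*(2*2*(-3) + 0*(11 + 3)) = -11*(-12 + 0*14) = -11*(-12 + 0) = -11*(-12) = 132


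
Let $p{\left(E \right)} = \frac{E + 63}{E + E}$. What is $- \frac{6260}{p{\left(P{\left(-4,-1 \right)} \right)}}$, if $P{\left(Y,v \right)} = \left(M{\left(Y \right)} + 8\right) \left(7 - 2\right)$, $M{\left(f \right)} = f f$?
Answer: $- \frac{500800}{61} \approx -8209.8$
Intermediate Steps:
$M{\left(f \right)} = f^{2}$
$P{\left(Y,v \right)} = 40 + 5 Y^{2}$ ($P{\left(Y,v \right)} = \left(Y^{2} + 8\right) \left(7 - 2\right) = \left(8 + Y^{2}\right) 5 = 40 + 5 Y^{2}$)
$p{\left(E \right)} = \frac{63 + E}{2 E}$
$- \frac{6260}{p{\left(P{\left(-4,-1 \right)} \right)}} = - \frac{6260}{\frac{1}{2} \frac{1}{40 + 5 \left(-4\right)^{2}} \left(63 + \left(40 + 5 \left(-4\right)^{2}\right)\right)} = - \frac{6260}{\frac{1}{2} \frac{1}{40 + 5 \cdot 16} \left(63 + \left(40 + 5 \cdot 16\right)\right)} = - \frac{6260}{\frac{1}{2} \frac{1}{40 + 80} \left(63 + \left(40 + 80\right)\right)} = - \frac{6260}{\frac{1}{2} \cdot \frac{1}{120} \left(63 + 120\right)} = - \frac{6260}{\frac{1}{2} \cdot \frac{1}{120} \cdot 183} = - \frac{6260}{\frac{61}{80}} = \left(-6260\right) \frac{80}{61} = - \frac{500800}{61}$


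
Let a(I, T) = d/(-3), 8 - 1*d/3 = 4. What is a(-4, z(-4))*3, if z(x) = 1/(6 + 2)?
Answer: -12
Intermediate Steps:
d = 12 (d = 24 - 3*4 = 24 - 12 = 12)
z(x) = ⅛ (z(x) = 1/8 = ⅛)
a(I, T) = -4 (a(I, T) = 12/(-3) = 12*(-⅓) = -4)
a(-4, z(-4))*3 = -4*3 = -12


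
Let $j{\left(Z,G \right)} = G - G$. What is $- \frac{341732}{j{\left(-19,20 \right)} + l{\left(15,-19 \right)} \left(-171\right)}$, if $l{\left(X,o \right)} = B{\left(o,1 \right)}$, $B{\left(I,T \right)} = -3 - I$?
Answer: $\frac{85433}{684} \approx 124.9$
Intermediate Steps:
$l{\left(X,o \right)} = -3 - o$
$j{\left(Z,G \right)} = 0$
$- \frac{341732}{j{\left(-19,20 \right)} + l{\left(15,-19 \right)} \left(-171\right)} = - \frac{341732}{0 + \left(-3 - -19\right) \left(-171\right)} = - \frac{341732}{0 + \left(-3 + 19\right) \left(-171\right)} = - \frac{341732}{0 + 16 \left(-171\right)} = - \frac{341732}{0 - 2736} = - \frac{341732}{-2736} = \left(-341732\right) \left(- \frac{1}{2736}\right) = \frac{85433}{684}$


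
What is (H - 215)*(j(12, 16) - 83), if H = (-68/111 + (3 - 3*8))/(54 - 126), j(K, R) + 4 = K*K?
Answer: -32601739/2664 ≈ -12238.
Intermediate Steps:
j(K, R) = -4 + K² (j(K, R) = -4 + K*K = -4 + K²)
H = 2399/7992 (H = (-68*1/111 + (3 - 24))/(-72) = (-68/111 - 21)*(-1/72) = -2399/111*(-1/72) = 2399/7992 ≈ 0.30018)
(H - 215)*(j(12, 16) - 83) = (2399/7992 - 215)*((-4 + 12²) - 83) = -1715881*((-4 + 144) - 83)/7992 = -1715881*(140 - 83)/7992 = -1715881/7992*57 = -32601739/2664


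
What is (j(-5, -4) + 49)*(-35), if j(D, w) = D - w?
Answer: -1680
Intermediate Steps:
(j(-5, -4) + 49)*(-35) = ((-5 - 1*(-4)) + 49)*(-35) = ((-5 + 4) + 49)*(-35) = (-1 + 49)*(-35) = 48*(-35) = -1680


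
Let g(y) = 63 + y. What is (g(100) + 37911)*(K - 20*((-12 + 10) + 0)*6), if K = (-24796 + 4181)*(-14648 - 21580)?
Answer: 28435203674040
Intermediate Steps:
K = 746840220 (K = -20615*(-36228) = 746840220)
(g(100) + 37911)*(K - 20*((-12 + 10) + 0)*6) = ((63 + 100) + 37911)*(746840220 - 20*((-12 + 10) + 0)*6) = (163 + 37911)*(746840220 - 20*(-2 + 0)*6) = 38074*(746840220 - 20*(-2)*6) = 38074*(746840220 + 40*6) = 38074*(746840220 + 240) = 38074*746840460 = 28435203674040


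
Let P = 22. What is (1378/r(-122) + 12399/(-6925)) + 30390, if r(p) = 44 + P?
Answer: 6949236908/228525 ≈ 30409.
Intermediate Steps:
r(p) = 66 (r(p) = 44 + 22 = 66)
(1378/r(-122) + 12399/(-6925)) + 30390 = (1378/66 + 12399/(-6925)) + 30390 = (1378*(1/66) + 12399*(-1/6925)) + 30390 = (689/33 - 12399/6925) + 30390 = 4362158/228525 + 30390 = 6949236908/228525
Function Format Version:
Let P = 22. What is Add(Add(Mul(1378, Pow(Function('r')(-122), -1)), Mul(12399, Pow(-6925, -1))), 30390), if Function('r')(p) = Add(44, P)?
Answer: Rational(6949236908, 228525) ≈ 30409.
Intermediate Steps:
Function('r')(p) = 66 (Function('r')(p) = Add(44, 22) = 66)
Add(Add(Mul(1378, Pow(Function('r')(-122), -1)), Mul(12399, Pow(-6925, -1))), 30390) = Add(Add(Mul(1378, Pow(66, -1)), Mul(12399, Pow(-6925, -1))), 30390) = Add(Add(Mul(1378, Rational(1, 66)), Mul(12399, Rational(-1, 6925))), 30390) = Add(Add(Rational(689, 33), Rational(-12399, 6925)), 30390) = Add(Rational(4362158, 228525), 30390) = Rational(6949236908, 228525)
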